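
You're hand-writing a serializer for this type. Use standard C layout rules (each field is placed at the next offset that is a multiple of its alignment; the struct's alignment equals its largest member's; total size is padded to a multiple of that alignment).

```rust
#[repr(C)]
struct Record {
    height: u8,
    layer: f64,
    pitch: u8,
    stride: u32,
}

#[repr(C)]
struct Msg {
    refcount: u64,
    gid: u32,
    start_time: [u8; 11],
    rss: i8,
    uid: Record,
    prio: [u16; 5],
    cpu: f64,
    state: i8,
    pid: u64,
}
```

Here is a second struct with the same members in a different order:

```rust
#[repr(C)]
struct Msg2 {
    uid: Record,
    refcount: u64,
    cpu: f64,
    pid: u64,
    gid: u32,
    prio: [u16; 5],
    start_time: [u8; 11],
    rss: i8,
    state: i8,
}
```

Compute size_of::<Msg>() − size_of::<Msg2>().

Record: @0: height [1B, align 1] → 1; +7 pad (align 8); @8: layer [8B, align 8] → 16; @16: pitch [1B, align 1] → 17; +3 pad (align 4); @20: stride [4B, align 4] → 24; size 24, align 8
@0: refcount [8B, align 8] → 8
@8: gid [4B, align 4] → 12
@12: start_time [11B, align 1] → 23
@23: rss [1B, align 1] → 24
@24: uid [24B, align 8] → 48
@48: prio [10B, align 2] → 58
+6 pad (align 8)
@64: cpu [8B, align 8] → 72
@72: state [1B, align 1] → 73
+7 pad (align 8)
@80: pid [8B, align 8] → 88
size 88, align 8
— Msg2 —
@0: uid [24B, align 8] → 24
@24: refcount [8B, align 8] → 32
@32: cpu [8B, align 8] → 40
@40: pid [8B, align 8] → 48
@48: gid [4B, align 4] → 52
@52: prio [10B, align 2] → 62
@62: start_time [11B, align 1] → 73
@73: rss [1B, align 1] → 74
@74: state [1B, align 1] → 75
+5 tail pad (align 8)
size 80, align 8
88 − 80 = 8

8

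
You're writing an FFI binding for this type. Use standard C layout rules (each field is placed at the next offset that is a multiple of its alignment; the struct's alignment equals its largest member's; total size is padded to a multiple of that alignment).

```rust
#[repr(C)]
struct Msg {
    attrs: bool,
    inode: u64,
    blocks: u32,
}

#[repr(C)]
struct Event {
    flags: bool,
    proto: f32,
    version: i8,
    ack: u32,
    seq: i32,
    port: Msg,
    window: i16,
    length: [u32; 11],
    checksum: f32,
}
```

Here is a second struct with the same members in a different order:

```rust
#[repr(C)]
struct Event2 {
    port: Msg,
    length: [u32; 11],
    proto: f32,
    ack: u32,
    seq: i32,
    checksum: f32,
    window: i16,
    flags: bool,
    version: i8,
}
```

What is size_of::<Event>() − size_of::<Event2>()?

Msg: 0..1  attrs  (1B, 1-aligned); 1..8  -- padding (7B); 8..16  inode  (8B, 8-aligned); 16..20  blocks  (4B, 4-aligned); 20..24  -- tail padding (4B); sizeof = 24, alignof = 8
0..1  flags  (1B, 1-aligned)
1..4  -- padding (3B)
4..8  proto  (4B, 4-aligned)
8..9  version  (1B, 1-aligned)
9..12  -- padding (3B)
12..16  ack  (4B, 4-aligned)
16..20  seq  (4B, 4-aligned)
20..24  -- padding (4B)
24..48  port  (24B, 8-aligned)
48..50  window  (2B, 2-aligned)
50..52  -- padding (2B)
52..96  length  (44B, 4-aligned)
96..100  checksum  (4B, 4-aligned)
100..104  -- tail padding (4B)
sizeof = 104, alignof = 8
— Event2 —
0..24  port  (24B, 8-aligned)
24..68  length  (44B, 4-aligned)
68..72  proto  (4B, 4-aligned)
72..76  ack  (4B, 4-aligned)
76..80  seq  (4B, 4-aligned)
80..84  checksum  (4B, 4-aligned)
84..86  window  (2B, 2-aligned)
86..87  flags  (1B, 1-aligned)
87..88  version  (1B, 1-aligned)
sizeof = 88, alignof = 8
104 − 88 = 16

16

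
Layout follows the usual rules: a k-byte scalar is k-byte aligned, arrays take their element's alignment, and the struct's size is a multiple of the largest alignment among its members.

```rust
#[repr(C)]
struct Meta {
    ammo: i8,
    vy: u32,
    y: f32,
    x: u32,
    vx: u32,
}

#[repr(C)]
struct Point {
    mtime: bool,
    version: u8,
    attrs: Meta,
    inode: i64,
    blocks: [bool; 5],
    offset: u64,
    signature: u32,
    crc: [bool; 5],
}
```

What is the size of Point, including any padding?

64 bytes

Meta: @0: ammo [1B, align 1] → 1; +3 pad (align 4); @4: vy [4B, align 4] → 8; @8: y [4B, align 4] → 12; @12: x [4B, align 4] → 16; @16: vx [4B, align 4] → 20; size 20, align 4
@0: mtime [1B, align 1] → 1
@1: version [1B, align 1] → 2
+2 pad (align 4)
@4: attrs [20B, align 4] → 24
@24: inode [8B, align 8] → 32
@32: blocks [5B, align 1] → 37
+3 pad (align 8)
@40: offset [8B, align 8] → 48
@48: signature [4B, align 4] → 52
@52: crc [5B, align 1] → 57
+7 tail pad (align 8)
size 64, align 8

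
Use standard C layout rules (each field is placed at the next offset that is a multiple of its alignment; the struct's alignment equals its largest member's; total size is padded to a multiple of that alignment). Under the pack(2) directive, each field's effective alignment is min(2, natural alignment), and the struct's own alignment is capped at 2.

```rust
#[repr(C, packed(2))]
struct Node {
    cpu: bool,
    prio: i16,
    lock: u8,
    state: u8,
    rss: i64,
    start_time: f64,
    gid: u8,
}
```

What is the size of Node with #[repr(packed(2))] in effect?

0..1  cpu  (1B, 1-aligned)
1..2  -- padding (1B)
2..4  prio  (2B, 2-aligned)
4..5  lock  (1B, 1-aligned)
5..6  state  (1B, 1-aligned)
6..14  rss  (8B, 2-aligned)
14..22  start_time  (8B, 2-aligned)
22..23  gid  (1B, 1-aligned)
23..24  -- tail padding (1B)
sizeof = 24, alignof = 2

24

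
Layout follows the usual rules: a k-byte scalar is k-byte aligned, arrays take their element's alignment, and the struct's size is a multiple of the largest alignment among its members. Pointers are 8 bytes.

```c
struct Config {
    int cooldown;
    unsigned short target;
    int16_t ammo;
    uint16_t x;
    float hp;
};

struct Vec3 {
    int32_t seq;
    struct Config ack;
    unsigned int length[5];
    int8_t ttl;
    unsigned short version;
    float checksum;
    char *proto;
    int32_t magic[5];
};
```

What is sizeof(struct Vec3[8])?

Config: @0: cooldown [4B, align 4] → 4; @4: target [2B, align 2] → 6; @6: ammo [2B, align 2] → 8; @8: x [2B, align 2] → 10; +2 pad (align 4); @12: hp [4B, align 4] → 16; size 16, align 4
@0: seq [4B, align 4] → 4
@4: ack [16B, align 4] → 20
@20: length [20B, align 4] → 40
@40: ttl [1B, align 1] → 41
+1 pad (align 2)
@42: version [2B, align 2] → 44
@44: checksum [4B, align 4] → 48
@48: proto [8B, align 8] → 56
@56: magic [20B, align 4] → 76
+4 tail pad (align 8)
size 80, align 8
array of 8: 8 × 80 = 640

640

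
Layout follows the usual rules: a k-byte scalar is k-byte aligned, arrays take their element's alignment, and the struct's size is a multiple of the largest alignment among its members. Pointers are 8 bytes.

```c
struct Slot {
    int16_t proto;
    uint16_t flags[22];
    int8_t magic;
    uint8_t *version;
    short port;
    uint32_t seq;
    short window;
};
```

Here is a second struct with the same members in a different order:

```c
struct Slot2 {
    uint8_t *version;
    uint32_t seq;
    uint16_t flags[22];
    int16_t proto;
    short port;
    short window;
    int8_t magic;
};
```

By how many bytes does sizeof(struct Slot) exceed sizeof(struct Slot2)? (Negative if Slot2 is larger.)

8

0..2  proto  (2B, 2-aligned)
2..46  flags  (44B, 2-aligned)
46..47  magic  (1B, 1-aligned)
47..48  -- padding (1B)
48..56  version  (8B, 8-aligned)
56..58  port  (2B, 2-aligned)
58..60  -- padding (2B)
60..64  seq  (4B, 4-aligned)
64..66  window  (2B, 2-aligned)
66..72  -- tail padding (6B)
sizeof = 72, alignof = 8
— Slot2 —
0..8  version  (8B, 8-aligned)
8..12  seq  (4B, 4-aligned)
12..56  flags  (44B, 2-aligned)
56..58  proto  (2B, 2-aligned)
58..60  port  (2B, 2-aligned)
60..62  window  (2B, 2-aligned)
62..63  magic  (1B, 1-aligned)
63..64  -- tail padding (1B)
sizeof = 64, alignof = 8
72 − 64 = 8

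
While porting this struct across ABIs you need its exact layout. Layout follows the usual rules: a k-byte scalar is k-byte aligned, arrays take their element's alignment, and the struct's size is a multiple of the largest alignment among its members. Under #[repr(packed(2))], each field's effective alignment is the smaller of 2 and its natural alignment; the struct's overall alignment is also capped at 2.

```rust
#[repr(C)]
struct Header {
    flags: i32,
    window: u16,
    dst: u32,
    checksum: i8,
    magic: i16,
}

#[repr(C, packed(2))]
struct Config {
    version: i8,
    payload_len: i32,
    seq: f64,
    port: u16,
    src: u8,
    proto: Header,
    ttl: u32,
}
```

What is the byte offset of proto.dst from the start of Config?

26

Header: flags at 0 (size 4, align 4) → ends 4; window at 4 (size 2, align 2) → ends 6; pad 2 to align 4 for dst; dst at 8 (size 4, align 4) → ends 12; checksum at 12 (size 1, align 1) → ends 13; pad 1 to align 2 for magic; magic at 14 (size 2, align 2) → ends 16; total 16 bytes, alignment 4
version at 0 (size 1, align 1) → ends 1
pad 1 to align 2 for payload_len
payload_len at 2 (size 4, align 2) → ends 6
seq at 6 (size 8, align 2) → ends 14
port at 14 (size 2, align 2) → ends 16
src at 16 (size 1, align 1) → ends 17
pad 1 to align 2 for proto
proto at 18 (size 16, align 2) → ends 34
within Header: dst at 8
18 + 8 = 26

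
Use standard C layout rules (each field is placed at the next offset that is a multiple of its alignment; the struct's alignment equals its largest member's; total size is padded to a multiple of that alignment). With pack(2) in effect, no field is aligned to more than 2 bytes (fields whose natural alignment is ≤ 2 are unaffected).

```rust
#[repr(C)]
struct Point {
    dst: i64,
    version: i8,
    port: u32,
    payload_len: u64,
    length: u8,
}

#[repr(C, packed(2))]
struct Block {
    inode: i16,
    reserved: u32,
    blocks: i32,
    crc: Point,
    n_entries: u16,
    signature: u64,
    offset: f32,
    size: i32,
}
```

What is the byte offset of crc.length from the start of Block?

34

Point: 0..8  dst  (8B, 8-aligned); 8..9  version  (1B, 1-aligned); 9..12  -- padding (3B); 12..16  port  (4B, 4-aligned); 16..24  payload_len  (8B, 8-aligned); 24..25  length  (1B, 1-aligned); 25..32  -- tail padding (7B); sizeof = 32, alignof = 8
0..2  inode  (2B, 2-aligned)
2..6  reserved  (4B, 2-aligned)
6..10  blocks  (4B, 2-aligned)
10..42  crc  (32B, 2-aligned)
within Point: length at 24
10 + 24 = 34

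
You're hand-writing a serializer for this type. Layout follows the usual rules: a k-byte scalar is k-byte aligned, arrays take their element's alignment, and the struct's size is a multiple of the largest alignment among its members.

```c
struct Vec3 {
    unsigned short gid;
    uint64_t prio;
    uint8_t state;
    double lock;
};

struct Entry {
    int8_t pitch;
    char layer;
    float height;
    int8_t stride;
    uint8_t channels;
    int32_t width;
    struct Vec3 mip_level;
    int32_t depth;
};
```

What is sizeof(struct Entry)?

Vec3: @0: gid [2B, align 2] → 2; +6 pad (align 8); @8: prio [8B, align 8] → 16; @16: state [1B, align 1] → 17; +7 pad (align 8); @24: lock [8B, align 8] → 32; size 32, align 8
@0: pitch [1B, align 1] → 1
@1: layer [1B, align 1] → 2
+2 pad (align 4)
@4: height [4B, align 4] → 8
@8: stride [1B, align 1] → 9
@9: channels [1B, align 1] → 10
+2 pad (align 4)
@12: width [4B, align 4] → 16
@16: mip_level [32B, align 8] → 48
@48: depth [4B, align 4] → 52
+4 tail pad (align 8)
size 56, align 8

56 bytes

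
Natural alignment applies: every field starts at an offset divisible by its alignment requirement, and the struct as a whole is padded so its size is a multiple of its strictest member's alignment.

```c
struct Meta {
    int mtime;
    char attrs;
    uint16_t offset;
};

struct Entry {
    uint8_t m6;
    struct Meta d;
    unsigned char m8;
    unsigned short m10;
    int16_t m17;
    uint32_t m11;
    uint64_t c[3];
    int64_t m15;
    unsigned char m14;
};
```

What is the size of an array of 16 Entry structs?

1024

Meta: 0..4  mtime  (4B, 4-aligned); 4..5  attrs  (1B, 1-aligned); 5..6  -- padding (1B); 6..8  offset  (2B, 2-aligned); sizeof = 8, alignof = 4
0..1  m6  (1B, 1-aligned)
1..4  -- padding (3B)
4..12  d  (8B, 4-aligned)
12..13  m8  (1B, 1-aligned)
13..14  -- padding (1B)
14..16  m10  (2B, 2-aligned)
16..18  m17  (2B, 2-aligned)
18..20  -- padding (2B)
20..24  m11  (4B, 4-aligned)
24..48  c  (24B, 8-aligned)
48..56  m15  (8B, 8-aligned)
56..57  m14  (1B, 1-aligned)
57..64  -- tail padding (7B)
sizeof = 64, alignof = 8
array of 16: 16 × 64 = 1024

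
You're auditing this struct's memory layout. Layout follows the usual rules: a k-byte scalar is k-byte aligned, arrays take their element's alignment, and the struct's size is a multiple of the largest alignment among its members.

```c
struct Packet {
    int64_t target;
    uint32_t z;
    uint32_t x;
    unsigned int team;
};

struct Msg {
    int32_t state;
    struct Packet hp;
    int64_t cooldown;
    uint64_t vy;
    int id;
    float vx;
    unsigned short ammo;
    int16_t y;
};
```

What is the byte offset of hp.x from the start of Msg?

Packet: target at 0 (size 8, align 8) → ends 8; z at 8 (size 4, align 4) → ends 12; x at 12 (size 4, align 4) → ends 16; team at 16 (size 4, align 4) → ends 20; tail pad 4 to reach multiple of 8; total 24 bytes, alignment 8
state at 0 (size 4, align 4) → ends 4
pad 4 to align 8 for hp
hp at 8 (size 24, align 8) → ends 32
within Packet: x at 12
8 + 12 = 20

20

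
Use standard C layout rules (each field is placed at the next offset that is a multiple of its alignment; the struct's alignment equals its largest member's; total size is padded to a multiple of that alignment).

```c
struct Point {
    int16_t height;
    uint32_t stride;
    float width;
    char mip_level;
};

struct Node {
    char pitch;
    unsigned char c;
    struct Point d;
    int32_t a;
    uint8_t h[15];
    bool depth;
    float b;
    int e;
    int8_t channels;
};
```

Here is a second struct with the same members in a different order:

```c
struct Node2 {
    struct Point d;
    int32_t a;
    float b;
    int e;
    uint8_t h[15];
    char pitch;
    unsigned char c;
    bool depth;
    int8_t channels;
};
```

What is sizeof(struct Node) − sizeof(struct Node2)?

4

Point: 0..2  height  (2B, 2-aligned); 2..4  -- padding (2B); 4..8  stride  (4B, 4-aligned); 8..12  width  (4B, 4-aligned); 12..13  mip_level  (1B, 1-aligned); 13..16  -- tail padding (3B); sizeof = 16, alignof = 4
0..1  pitch  (1B, 1-aligned)
1..2  c  (1B, 1-aligned)
2..4  -- padding (2B)
4..20  d  (16B, 4-aligned)
20..24  a  (4B, 4-aligned)
24..39  h  (15B, 1-aligned)
39..40  depth  (1B, 1-aligned)
40..44  b  (4B, 4-aligned)
44..48  e  (4B, 4-aligned)
48..49  channels  (1B, 1-aligned)
49..52  -- tail padding (3B)
sizeof = 52, alignof = 4
— Node2 —
0..16  d  (16B, 4-aligned)
16..20  a  (4B, 4-aligned)
20..24  b  (4B, 4-aligned)
24..28  e  (4B, 4-aligned)
28..43  h  (15B, 1-aligned)
43..44  pitch  (1B, 1-aligned)
44..45  c  (1B, 1-aligned)
45..46  depth  (1B, 1-aligned)
46..47  channels  (1B, 1-aligned)
47..48  -- tail padding (1B)
sizeof = 48, alignof = 4
52 − 48 = 4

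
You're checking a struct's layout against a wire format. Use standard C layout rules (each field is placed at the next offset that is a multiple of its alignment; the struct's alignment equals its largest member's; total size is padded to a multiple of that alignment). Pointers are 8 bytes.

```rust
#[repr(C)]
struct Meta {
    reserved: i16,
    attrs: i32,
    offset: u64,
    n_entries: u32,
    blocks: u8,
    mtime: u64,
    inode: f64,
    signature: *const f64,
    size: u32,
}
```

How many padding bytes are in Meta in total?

@0: reserved [2B, align 2] → 2
+2 pad (align 4)
@4: attrs [4B, align 4] → 8
@8: offset [8B, align 8] → 16
@16: n_entries [4B, align 4] → 20
@20: blocks [1B, align 1] → 21
+3 pad (align 8)
@24: mtime [8B, align 8] → 32
@32: inode [8B, align 8] → 40
@40: signature [8B, align 8] → 48
@48: size [4B, align 4] → 52
+4 tail pad (align 8)
size 56, align 8
data bytes 47, size 56 → padding 9

9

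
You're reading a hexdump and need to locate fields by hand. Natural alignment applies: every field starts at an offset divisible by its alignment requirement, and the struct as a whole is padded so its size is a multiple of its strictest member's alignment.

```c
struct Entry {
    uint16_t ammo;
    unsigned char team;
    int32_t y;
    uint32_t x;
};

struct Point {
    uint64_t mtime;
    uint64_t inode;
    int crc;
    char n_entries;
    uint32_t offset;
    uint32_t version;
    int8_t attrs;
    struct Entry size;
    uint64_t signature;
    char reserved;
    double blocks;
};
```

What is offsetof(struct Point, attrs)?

Entry: ammo at 0 (size 2, align 2) → ends 2; team at 2 (size 1, align 1) → ends 3; pad 1 to align 4 for y; y at 4 (size 4, align 4) → ends 8; x at 8 (size 4, align 4) → ends 12; total 12 bytes, alignment 4
mtime at 0 (size 8, align 8) → ends 8
inode at 8 (size 8, align 8) → ends 16
crc at 16 (size 4, align 4) → ends 20
n_entries at 20 (size 1, align 1) → ends 21
pad 3 to align 4 for offset
offset at 24 (size 4, align 4) → ends 28
version at 28 (size 4, align 4) → ends 32
attrs at 32 (size 1, align 1) → ends 33

32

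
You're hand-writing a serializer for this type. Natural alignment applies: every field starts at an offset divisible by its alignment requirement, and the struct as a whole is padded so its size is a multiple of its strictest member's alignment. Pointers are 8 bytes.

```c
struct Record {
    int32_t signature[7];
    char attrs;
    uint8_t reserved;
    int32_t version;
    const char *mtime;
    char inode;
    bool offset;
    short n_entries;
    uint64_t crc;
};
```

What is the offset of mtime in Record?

@0: signature [28B, align 4] → 28
@28: attrs [1B, align 1] → 29
@29: reserved [1B, align 1] → 30
+2 pad (align 4)
@32: version [4B, align 4] → 36
+4 pad (align 8)
@40: mtime [8B, align 8] → 48

40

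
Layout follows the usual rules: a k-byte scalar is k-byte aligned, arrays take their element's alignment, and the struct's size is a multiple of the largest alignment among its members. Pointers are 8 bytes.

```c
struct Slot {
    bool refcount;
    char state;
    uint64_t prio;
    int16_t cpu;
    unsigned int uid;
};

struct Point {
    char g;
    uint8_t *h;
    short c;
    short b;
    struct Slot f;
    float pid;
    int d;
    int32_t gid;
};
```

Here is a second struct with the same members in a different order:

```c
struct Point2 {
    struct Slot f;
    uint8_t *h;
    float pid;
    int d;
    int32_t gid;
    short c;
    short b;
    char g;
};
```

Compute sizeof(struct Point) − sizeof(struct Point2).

8

Slot: refcount at 0 (size 1, align 1) → ends 1; state at 1 (size 1, align 1) → ends 2; pad 6 to align 8 for prio; prio at 8 (size 8, align 8) → ends 16; cpu at 16 (size 2, align 2) → ends 18; pad 2 to align 4 for uid; uid at 20 (size 4, align 4) → ends 24; total 24 bytes, alignment 8
g at 0 (size 1, align 1) → ends 1
pad 7 to align 8 for h
h at 8 (size 8, align 8) → ends 16
c at 16 (size 2, align 2) → ends 18
b at 18 (size 2, align 2) → ends 20
pad 4 to align 8 for f
f at 24 (size 24, align 8) → ends 48
pid at 48 (size 4, align 4) → ends 52
d at 52 (size 4, align 4) → ends 56
gid at 56 (size 4, align 4) → ends 60
tail pad 4 to reach multiple of 8
total 64 bytes, alignment 8
— Point2 —
f at 0 (size 24, align 8) → ends 24
h at 24 (size 8, align 8) → ends 32
pid at 32 (size 4, align 4) → ends 36
d at 36 (size 4, align 4) → ends 40
gid at 40 (size 4, align 4) → ends 44
c at 44 (size 2, align 2) → ends 46
b at 46 (size 2, align 2) → ends 48
g at 48 (size 1, align 1) → ends 49
tail pad 7 to reach multiple of 8
total 56 bytes, alignment 8
64 − 56 = 8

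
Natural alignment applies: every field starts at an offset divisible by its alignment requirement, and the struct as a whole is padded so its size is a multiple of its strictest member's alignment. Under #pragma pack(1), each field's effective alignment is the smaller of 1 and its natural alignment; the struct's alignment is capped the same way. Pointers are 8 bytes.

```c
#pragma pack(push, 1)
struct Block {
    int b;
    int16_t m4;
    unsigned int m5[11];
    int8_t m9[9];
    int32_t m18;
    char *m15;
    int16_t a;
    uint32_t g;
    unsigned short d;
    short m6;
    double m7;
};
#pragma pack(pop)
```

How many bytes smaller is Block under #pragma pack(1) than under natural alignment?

natural layout:
  @0: b [4B, align 4] → 4
  @4: m4 [2B, align 2] → 6
  +2 pad (align 4)
  @8: m5 [44B, align 4] → 52
  @52: m9 [9B, align 1] → 61
  +3 pad (align 4)
  @64: m18 [4B, align 4] → 68
  +4 pad (align 8)
  @72: m15 [8B, align 8] → 80
  @80: a [2B, align 2] → 82
  +2 pad (align 4)
  @84: g [4B, align 4] → 88
  @88: d [2B, align 2] → 90
  @90: m6 [2B, align 2] → 92
  +4 pad (align 8)
  @96: m7 [8B, align 8] → 104
  size 104, align 8
packed(1) layout:
  @0: b [4B, align 1] → 4
  @4: m4 [2B, align 1] → 6
  @6: m5 [44B, align 1] → 50
  @50: m9 [9B, align 1] → 59
  @59: m18 [4B, align 1] → 63
  @63: m15 [8B, align 1] → 71
  @71: a [2B, align 1] → 73
  @73: g [4B, align 1] → 77
  @77: d [2B, align 1] → 79
  @79: m6 [2B, align 1] → 81
  @81: m7 [8B, align 1] → 89
  size 89, align 1
104 − 89 = 15

15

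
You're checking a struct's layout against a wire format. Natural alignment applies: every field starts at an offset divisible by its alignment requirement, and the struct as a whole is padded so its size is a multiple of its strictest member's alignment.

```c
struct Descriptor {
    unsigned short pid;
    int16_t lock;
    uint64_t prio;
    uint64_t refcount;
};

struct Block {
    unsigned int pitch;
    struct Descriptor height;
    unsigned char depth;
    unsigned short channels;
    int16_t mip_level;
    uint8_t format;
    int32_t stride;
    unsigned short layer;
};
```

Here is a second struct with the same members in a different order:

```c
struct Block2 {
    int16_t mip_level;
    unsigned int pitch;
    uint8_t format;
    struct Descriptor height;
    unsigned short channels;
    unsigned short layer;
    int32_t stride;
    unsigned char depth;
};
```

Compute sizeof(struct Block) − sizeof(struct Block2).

-8

Descriptor: @0: pid [2B, align 2] → 2; @2: lock [2B, align 2] → 4; +4 pad (align 8); @8: prio [8B, align 8] → 16; @16: refcount [8B, align 8] → 24; size 24, align 8
@0: pitch [4B, align 4] → 4
+4 pad (align 8)
@8: height [24B, align 8] → 32
@32: depth [1B, align 1] → 33
+1 pad (align 2)
@34: channels [2B, align 2] → 36
@36: mip_level [2B, align 2] → 38
@38: format [1B, align 1] → 39
+1 pad (align 4)
@40: stride [4B, align 4] → 44
@44: layer [2B, align 2] → 46
+2 tail pad (align 8)
size 48, align 8
— Block2 —
@0: mip_level [2B, align 2] → 2
+2 pad (align 4)
@4: pitch [4B, align 4] → 8
@8: format [1B, align 1] → 9
+7 pad (align 8)
@16: height [24B, align 8] → 40
@40: channels [2B, align 2] → 42
@42: layer [2B, align 2] → 44
@44: stride [4B, align 4] → 48
@48: depth [1B, align 1] → 49
+7 tail pad (align 8)
size 56, align 8
48 − 56 = -8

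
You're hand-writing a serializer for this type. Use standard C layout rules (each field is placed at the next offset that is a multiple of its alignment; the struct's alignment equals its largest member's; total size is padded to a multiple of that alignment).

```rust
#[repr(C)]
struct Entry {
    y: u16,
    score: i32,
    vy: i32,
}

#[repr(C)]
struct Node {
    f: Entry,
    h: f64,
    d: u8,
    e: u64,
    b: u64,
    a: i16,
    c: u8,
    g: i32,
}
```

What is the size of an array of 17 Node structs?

Entry: 0..2  y  (2B, 2-aligned); 2..4  -- padding (2B); 4..8  score  (4B, 4-aligned); 8..12  vy  (4B, 4-aligned); sizeof = 12, alignof = 4
0..12  f  (12B, 4-aligned)
12..16  -- padding (4B)
16..24  h  (8B, 8-aligned)
24..25  d  (1B, 1-aligned)
25..32  -- padding (7B)
32..40  e  (8B, 8-aligned)
40..48  b  (8B, 8-aligned)
48..50  a  (2B, 2-aligned)
50..51  c  (1B, 1-aligned)
51..52  -- padding (1B)
52..56  g  (4B, 4-aligned)
sizeof = 56, alignof = 8
array of 17: 17 × 56 = 952

952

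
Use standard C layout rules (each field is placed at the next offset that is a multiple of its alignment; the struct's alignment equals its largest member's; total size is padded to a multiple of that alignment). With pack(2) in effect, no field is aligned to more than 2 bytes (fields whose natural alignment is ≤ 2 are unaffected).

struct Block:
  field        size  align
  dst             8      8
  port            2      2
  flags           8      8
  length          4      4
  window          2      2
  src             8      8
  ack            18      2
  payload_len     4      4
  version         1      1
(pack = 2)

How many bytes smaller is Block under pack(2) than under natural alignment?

natural layout:
  @0: dst [8B, align 8] → 8
  @8: port [2B, align 2] → 10
  +6 pad (align 8)
  @16: flags [8B, align 8] → 24
  @24: length [4B, align 4] → 28
  @28: window [2B, align 2] → 30
  +2 pad (align 8)
  @32: src [8B, align 8] → 40
  @40: ack [18B, align 2] → 58
  +2 pad (align 4)
  @60: payload_len [4B, align 4] → 64
  @64: version [1B, align 1] → 65
  +7 tail pad (align 8)
  size 72, align 8
packed(2) layout:
  @0: dst [8B, align 2] → 8
  @8: port [2B, align 2] → 10
  @10: flags [8B, align 2] → 18
  @18: length [4B, align 2] → 22
  @22: window [2B, align 2] → 24
  @24: src [8B, align 2] → 32
  @32: ack [18B, align 2] → 50
  @50: payload_len [4B, align 2] → 54
  @54: version [1B, align 1] → 55
  +1 tail pad (align 2)
  size 56, align 2
72 − 56 = 16

16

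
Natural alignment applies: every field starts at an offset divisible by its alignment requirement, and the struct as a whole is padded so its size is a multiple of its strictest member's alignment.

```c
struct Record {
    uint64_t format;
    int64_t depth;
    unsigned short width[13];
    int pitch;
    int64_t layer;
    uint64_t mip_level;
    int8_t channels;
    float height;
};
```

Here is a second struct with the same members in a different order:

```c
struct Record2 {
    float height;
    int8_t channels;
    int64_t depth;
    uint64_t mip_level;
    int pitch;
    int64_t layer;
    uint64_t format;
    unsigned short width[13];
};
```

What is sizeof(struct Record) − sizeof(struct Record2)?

-8

0..8  format  (8B, 8-aligned)
8..16  depth  (8B, 8-aligned)
16..42  width  (26B, 2-aligned)
42..44  -- padding (2B)
44..48  pitch  (4B, 4-aligned)
48..56  layer  (8B, 8-aligned)
56..64  mip_level  (8B, 8-aligned)
64..65  channels  (1B, 1-aligned)
65..68  -- padding (3B)
68..72  height  (4B, 4-aligned)
sizeof = 72, alignof = 8
— Record2 —
0..4  height  (4B, 4-aligned)
4..5  channels  (1B, 1-aligned)
5..8  -- padding (3B)
8..16  depth  (8B, 8-aligned)
16..24  mip_level  (8B, 8-aligned)
24..28  pitch  (4B, 4-aligned)
28..32  -- padding (4B)
32..40  layer  (8B, 8-aligned)
40..48  format  (8B, 8-aligned)
48..74  width  (26B, 2-aligned)
74..80  -- tail padding (6B)
sizeof = 80, alignof = 8
72 − 80 = -8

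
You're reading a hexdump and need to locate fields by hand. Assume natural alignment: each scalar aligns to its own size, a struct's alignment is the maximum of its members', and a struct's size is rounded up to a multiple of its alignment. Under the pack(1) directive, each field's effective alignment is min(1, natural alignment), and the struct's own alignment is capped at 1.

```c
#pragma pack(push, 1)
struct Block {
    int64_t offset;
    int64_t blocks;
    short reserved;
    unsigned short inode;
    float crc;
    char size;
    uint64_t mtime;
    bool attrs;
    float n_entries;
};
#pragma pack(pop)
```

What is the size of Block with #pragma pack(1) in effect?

0..8  offset  (8B, 1-aligned)
8..16  blocks  (8B, 1-aligned)
16..18  reserved  (2B, 1-aligned)
18..20  inode  (2B, 1-aligned)
20..24  crc  (4B, 1-aligned)
24..25  size  (1B, 1-aligned)
25..33  mtime  (8B, 1-aligned)
33..34  attrs  (1B, 1-aligned)
34..38  n_entries  (4B, 1-aligned)
sizeof = 38, alignof = 1

38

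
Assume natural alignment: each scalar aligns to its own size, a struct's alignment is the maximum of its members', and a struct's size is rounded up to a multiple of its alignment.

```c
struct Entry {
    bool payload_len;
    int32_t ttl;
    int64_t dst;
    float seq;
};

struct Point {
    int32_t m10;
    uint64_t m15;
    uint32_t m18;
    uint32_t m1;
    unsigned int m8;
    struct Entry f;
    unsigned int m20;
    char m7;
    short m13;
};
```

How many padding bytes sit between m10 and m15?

4

Entry: payload_len at 0 (size 1, align 1) → ends 1; pad 3 to align 4 for ttl; ttl at 4 (size 4, align 4) → ends 8; dst at 8 (size 8, align 8) → ends 16; seq at 16 (size 4, align 4) → ends 20; tail pad 4 to reach multiple of 8; total 24 bytes, alignment 8
m10 at 0 (size 4, align 4) → ends 4
pad 4 to align 8 for m15
m15 at 8 (size 8, align 8) → ends 16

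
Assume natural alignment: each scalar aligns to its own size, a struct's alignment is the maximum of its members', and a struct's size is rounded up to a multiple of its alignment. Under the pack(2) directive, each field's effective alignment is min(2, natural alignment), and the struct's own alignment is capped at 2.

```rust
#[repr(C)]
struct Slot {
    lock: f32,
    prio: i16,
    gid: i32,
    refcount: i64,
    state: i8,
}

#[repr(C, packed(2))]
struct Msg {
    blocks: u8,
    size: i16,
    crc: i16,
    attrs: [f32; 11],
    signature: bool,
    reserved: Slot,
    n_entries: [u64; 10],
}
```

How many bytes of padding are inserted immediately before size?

Slot: lock at 0 (size 4, align 4) → ends 4; prio at 4 (size 2, align 2) → ends 6; pad 2 to align 4 for gid; gid at 8 (size 4, align 4) → ends 12; pad 4 to align 8 for refcount; refcount at 16 (size 8, align 8) → ends 24; state at 24 (size 1, align 1) → ends 25; tail pad 7 to reach multiple of 8; total 32 bytes, alignment 8
blocks at 0 (size 1, align 1) → ends 1
pad 1 to align 2 for size
size at 2 (size 2, align 2) → ends 4

1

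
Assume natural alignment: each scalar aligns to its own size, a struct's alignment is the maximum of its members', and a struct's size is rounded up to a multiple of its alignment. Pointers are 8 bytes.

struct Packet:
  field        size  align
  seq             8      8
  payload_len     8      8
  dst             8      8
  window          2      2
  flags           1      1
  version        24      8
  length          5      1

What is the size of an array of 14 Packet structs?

0..8  seq  (8B, 8-aligned)
8..16  payload_len  (8B, 8-aligned)
16..24  dst  (8B, 8-aligned)
24..26  window  (2B, 2-aligned)
26..27  flags  (1B, 1-aligned)
27..32  -- padding (5B)
32..56  version  (24B, 8-aligned)
56..61  length  (5B, 1-aligned)
61..64  -- tail padding (3B)
sizeof = 64, alignof = 8
array of 14: 14 × 64 = 896

896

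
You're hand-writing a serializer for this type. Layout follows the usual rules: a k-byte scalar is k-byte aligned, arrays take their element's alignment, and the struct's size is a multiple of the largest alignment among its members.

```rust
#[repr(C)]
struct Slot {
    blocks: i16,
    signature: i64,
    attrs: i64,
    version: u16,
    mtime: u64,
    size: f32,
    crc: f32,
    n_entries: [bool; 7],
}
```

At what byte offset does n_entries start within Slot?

48

blocks at 0 (size 2, align 2) → ends 2
pad 6 to align 8 for signature
signature at 8 (size 8, align 8) → ends 16
attrs at 16 (size 8, align 8) → ends 24
version at 24 (size 2, align 2) → ends 26
pad 6 to align 8 for mtime
mtime at 32 (size 8, align 8) → ends 40
size at 40 (size 4, align 4) → ends 44
crc at 44 (size 4, align 4) → ends 48
n_entries at 48 (size 7, align 1) → ends 55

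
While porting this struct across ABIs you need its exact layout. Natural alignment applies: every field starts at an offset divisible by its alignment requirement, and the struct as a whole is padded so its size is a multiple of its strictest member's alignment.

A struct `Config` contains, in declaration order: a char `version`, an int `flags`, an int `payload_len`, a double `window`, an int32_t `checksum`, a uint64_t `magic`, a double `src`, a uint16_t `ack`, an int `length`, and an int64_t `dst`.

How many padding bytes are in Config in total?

0..1  version  (1B, 1-aligned)
1..4  -- padding (3B)
4..8  flags  (4B, 4-aligned)
8..12  payload_len  (4B, 4-aligned)
12..16  -- padding (4B)
16..24  window  (8B, 8-aligned)
24..28  checksum  (4B, 4-aligned)
28..32  -- padding (4B)
32..40  magic  (8B, 8-aligned)
40..48  src  (8B, 8-aligned)
48..50  ack  (2B, 2-aligned)
50..52  -- padding (2B)
52..56  length  (4B, 4-aligned)
56..64  dst  (8B, 8-aligned)
sizeof = 64, alignof = 8
data bytes 51, size 64 → padding 13

13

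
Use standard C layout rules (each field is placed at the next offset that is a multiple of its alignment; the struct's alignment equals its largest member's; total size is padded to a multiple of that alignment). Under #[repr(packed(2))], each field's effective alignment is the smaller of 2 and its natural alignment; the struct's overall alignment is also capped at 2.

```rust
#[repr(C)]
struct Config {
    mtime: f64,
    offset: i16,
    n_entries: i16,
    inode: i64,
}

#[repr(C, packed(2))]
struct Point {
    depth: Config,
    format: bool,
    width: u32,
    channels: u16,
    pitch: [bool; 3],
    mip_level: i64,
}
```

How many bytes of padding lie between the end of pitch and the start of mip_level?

Config: mtime at 0 (size 8, align 8) → ends 8; offset at 8 (size 2, align 2) → ends 10; n_entries at 10 (size 2, align 2) → ends 12; pad 4 to align 8 for inode; inode at 16 (size 8, align 8) → ends 24; total 24 bytes, alignment 8
depth at 0 (size 24, align 2) → ends 24
format at 24 (size 1, align 1) → ends 25
pad 1 to align 2 for width
width at 26 (size 4, align 2) → ends 30
channels at 30 (size 2, align 2) → ends 32
pitch at 32 (size 3, align 1) → ends 35
pad 1 to align 2 for mip_level
mip_level at 36 (size 8, align 2) → ends 44

1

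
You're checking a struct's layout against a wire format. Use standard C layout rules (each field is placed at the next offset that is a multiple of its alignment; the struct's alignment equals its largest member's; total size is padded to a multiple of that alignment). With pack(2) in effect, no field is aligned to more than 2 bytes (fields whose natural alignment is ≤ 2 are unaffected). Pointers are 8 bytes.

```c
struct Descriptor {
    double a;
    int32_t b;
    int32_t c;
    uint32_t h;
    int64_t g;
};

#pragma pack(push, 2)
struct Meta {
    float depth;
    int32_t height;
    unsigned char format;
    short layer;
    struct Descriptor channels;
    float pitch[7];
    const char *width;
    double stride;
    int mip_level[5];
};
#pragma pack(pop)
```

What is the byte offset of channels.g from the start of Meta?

Descriptor: @0: a [8B, align 8] → 8; @8: b [4B, align 4] → 12; @12: c [4B, align 4] → 16; @16: h [4B, align 4] → 20; +4 pad (align 8); @24: g [8B, align 8] → 32; size 32, align 8
@0: depth [4B, align 2] → 4
@4: height [4B, align 2] → 8
@8: format [1B, align 1] → 9
+1 pad (align 2)
@10: layer [2B, align 2] → 12
@12: channels [32B, align 2] → 44
within Descriptor: g at 24
12 + 24 = 36

36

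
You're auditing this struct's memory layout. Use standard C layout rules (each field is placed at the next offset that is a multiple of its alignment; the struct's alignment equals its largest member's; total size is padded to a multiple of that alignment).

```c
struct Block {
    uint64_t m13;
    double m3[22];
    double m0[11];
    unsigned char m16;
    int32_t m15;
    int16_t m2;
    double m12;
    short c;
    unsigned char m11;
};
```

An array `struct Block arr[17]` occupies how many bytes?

5168

0..8  m13  (8B, 8-aligned)
8..184  m3  (176B, 8-aligned)
184..272  m0  (88B, 8-aligned)
272..273  m16  (1B, 1-aligned)
273..276  -- padding (3B)
276..280  m15  (4B, 4-aligned)
280..282  m2  (2B, 2-aligned)
282..288  -- padding (6B)
288..296  m12  (8B, 8-aligned)
296..298  c  (2B, 2-aligned)
298..299  m11  (1B, 1-aligned)
299..304  -- tail padding (5B)
sizeof = 304, alignof = 8
array of 17: 17 × 304 = 5168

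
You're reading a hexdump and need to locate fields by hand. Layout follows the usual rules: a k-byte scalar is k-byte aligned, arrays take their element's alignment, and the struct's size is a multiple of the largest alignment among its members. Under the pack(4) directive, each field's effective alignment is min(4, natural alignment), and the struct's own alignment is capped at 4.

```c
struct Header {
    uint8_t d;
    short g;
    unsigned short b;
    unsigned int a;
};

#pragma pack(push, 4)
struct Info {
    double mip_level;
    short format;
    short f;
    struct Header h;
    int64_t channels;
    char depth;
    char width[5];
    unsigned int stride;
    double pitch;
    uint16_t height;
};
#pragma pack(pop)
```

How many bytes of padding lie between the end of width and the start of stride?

Header: d at 0 (size 1, align 1) → ends 1; pad 1 to align 2 for g; g at 2 (size 2, align 2) → ends 4; b at 4 (size 2, align 2) → ends 6; pad 2 to align 4 for a; a at 8 (size 4, align 4) → ends 12; total 12 bytes, alignment 4
mip_level at 0 (size 8, align 4) → ends 8
format at 8 (size 2, align 2) → ends 10
f at 10 (size 2, align 2) → ends 12
h at 12 (size 12, align 4) → ends 24
channels at 24 (size 8, align 4) → ends 32
depth at 32 (size 1, align 1) → ends 33
width at 33 (size 5, align 1) → ends 38
pad 2 to align 4 for stride
stride at 40 (size 4, align 4) → ends 44

2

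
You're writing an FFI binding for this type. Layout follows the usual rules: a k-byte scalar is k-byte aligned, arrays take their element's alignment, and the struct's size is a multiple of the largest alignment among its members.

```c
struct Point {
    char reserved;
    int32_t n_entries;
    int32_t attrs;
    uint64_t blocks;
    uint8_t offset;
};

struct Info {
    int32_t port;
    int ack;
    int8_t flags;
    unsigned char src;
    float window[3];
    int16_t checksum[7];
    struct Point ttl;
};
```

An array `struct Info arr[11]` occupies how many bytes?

792

Point: reserved at 0 (size 1, align 1) → ends 1; pad 3 to align 4 for n_entries; n_entries at 4 (size 4, align 4) → ends 8; attrs at 8 (size 4, align 4) → ends 12; pad 4 to align 8 for blocks; blocks at 16 (size 8, align 8) → ends 24; offset at 24 (size 1, align 1) → ends 25; tail pad 7 to reach multiple of 8; total 32 bytes, alignment 8
port at 0 (size 4, align 4) → ends 4
ack at 4 (size 4, align 4) → ends 8
flags at 8 (size 1, align 1) → ends 9
src at 9 (size 1, align 1) → ends 10
pad 2 to align 4 for window
window at 12 (size 12, align 4) → ends 24
checksum at 24 (size 14, align 2) → ends 38
pad 2 to align 8 for ttl
ttl at 40 (size 32, align 8) → ends 72
total 72 bytes, alignment 8
array of 11: 11 × 72 = 792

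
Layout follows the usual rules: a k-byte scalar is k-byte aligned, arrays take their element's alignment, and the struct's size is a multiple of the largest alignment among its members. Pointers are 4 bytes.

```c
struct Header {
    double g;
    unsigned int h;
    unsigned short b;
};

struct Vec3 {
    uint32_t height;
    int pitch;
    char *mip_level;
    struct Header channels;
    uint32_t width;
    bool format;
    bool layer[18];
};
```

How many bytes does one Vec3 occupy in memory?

56

Header: g at 0 (size 8, align 8) → ends 8; h at 8 (size 4, align 4) → ends 12; b at 12 (size 2, align 2) → ends 14; tail pad 2 to reach multiple of 8; total 16 bytes, alignment 8
height at 0 (size 4, align 4) → ends 4
pitch at 4 (size 4, align 4) → ends 8
mip_level at 8 (size 4, align 4) → ends 12
pad 4 to align 8 for channels
channels at 16 (size 16, align 8) → ends 32
width at 32 (size 4, align 4) → ends 36
format at 36 (size 1, align 1) → ends 37
layer at 37 (size 18, align 1) → ends 55
tail pad 1 to reach multiple of 8
total 56 bytes, alignment 8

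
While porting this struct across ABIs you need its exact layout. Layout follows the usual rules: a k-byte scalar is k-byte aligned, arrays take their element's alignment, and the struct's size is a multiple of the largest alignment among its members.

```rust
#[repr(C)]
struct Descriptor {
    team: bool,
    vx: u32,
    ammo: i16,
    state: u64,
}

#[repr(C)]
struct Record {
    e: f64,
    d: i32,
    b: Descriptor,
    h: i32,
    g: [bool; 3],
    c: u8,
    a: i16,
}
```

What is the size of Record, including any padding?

Descriptor: 0..1  team  (1B, 1-aligned); 1..4  -- padding (3B); 4..8  vx  (4B, 4-aligned); 8..10  ammo  (2B, 2-aligned); 10..16  -- padding (6B); 16..24  state  (8B, 8-aligned); sizeof = 24, alignof = 8
0..8  e  (8B, 8-aligned)
8..12  d  (4B, 4-aligned)
12..16  -- padding (4B)
16..40  b  (24B, 8-aligned)
40..44  h  (4B, 4-aligned)
44..47  g  (3B, 1-aligned)
47..48  c  (1B, 1-aligned)
48..50  a  (2B, 2-aligned)
50..56  -- tail padding (6B)
sizeof = 56, alignof = 8

56 bytes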